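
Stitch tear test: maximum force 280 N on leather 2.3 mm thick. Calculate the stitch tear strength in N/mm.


Stitch tear strength = force / thickness
STS = 280 / 2.3 = 121.7 N/mm


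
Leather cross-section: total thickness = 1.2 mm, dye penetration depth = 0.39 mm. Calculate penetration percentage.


Penetration% = 0.39 / 1.2 x 100
Penetration = 32.5%


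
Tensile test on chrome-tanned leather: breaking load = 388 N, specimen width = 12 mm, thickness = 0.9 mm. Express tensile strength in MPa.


Cross-section = 12 x 0.9 = 10.8 mm^2
TS = 388 / 10.8 = 35.93 MPa
(1 N/mm^2 = 1 MPa)


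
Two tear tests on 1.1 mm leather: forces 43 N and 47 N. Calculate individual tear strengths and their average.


Tear 1 = 43 / 1.1 = 39.1 N/mm
Tear 2 = 47 / 1.1 = 42.7 N/mm
Average = (39.1 + 42.7) / 2 = 40.9 N/mm


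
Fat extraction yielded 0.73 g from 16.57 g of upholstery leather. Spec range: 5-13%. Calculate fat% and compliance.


Fat content = 4.4%
Compliant: No

Fat% = 0.73 / 16.57 x 100 = 4.4%
Spec range: 5-13%
Compliant: No


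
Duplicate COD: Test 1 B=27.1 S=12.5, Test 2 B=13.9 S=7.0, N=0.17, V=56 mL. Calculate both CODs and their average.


COD1 = 354.6 mg/L
COD2 = 167.6 mg/L
Average = 261.1 mg/L


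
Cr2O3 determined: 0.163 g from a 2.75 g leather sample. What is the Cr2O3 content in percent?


5.93%

Cr2O3% = 0.163 / 2.75 x 100
Cr2O3% = 5.93%


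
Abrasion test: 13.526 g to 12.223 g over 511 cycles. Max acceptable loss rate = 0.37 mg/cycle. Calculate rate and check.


Rate = 2.550 mg/cycle
Passes: No


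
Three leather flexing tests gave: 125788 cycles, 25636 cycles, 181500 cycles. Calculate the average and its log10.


Average = 110975 cycles
log10 = 5.05


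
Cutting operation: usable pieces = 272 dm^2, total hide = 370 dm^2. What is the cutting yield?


73.5%

Yield = usable / total x 100
Yield = 272 / 370 x 100 = 73.5%


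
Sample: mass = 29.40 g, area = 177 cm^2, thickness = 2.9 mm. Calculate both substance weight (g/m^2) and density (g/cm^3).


Substance weight = 1661.0 g/m^2
Density = 0.573 g/cm^3


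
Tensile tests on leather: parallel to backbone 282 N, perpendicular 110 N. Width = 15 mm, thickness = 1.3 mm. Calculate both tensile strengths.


Area = 15 x 1.3 = 19.5 mm^2
TS (parallel) = 282 / 19.5 = 14.46 N/mm^2
TS (perpendicular) = 110 / 19.5 = 5.64 N/mm^2


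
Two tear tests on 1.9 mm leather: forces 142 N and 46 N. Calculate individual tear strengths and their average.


Tear 1 = 74.7 N/mm
Tear 2 = 24.2 N/mm
Average = 49.5 N/mm


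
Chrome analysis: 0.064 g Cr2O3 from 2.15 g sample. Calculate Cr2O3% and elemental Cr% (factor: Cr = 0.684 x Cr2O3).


Cr2O3% = 0.064 / 2.15 x 100 = 2.98%
Cr% = 2.98 x 0.684 = 2.04%


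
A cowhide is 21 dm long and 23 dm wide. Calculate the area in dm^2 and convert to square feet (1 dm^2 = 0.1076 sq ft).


483 dm^2
51.97 sq ft


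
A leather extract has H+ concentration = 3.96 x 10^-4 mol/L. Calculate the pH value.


pH = 3.40

pH = -log10[H+]
pH = -log10(3.96 x 10^-4) = 3.40


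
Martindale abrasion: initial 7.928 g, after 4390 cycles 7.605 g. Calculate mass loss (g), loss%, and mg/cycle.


Mass loss = 0.323 g
Loss = 4.07%
Rate = 0.074 mg/cycle

Loss = 7.928 - 7.605 = 0.323 g
Loss% = 0.323 / 7.928 x 100 = 4.07%
Rate = 0.323 / 4390 x 1000 = 0.074 mg/cycle


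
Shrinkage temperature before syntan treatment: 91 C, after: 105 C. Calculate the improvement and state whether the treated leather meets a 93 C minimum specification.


Improvement = 105 - 91 = 14 C
Spec check: 105 C >= 93 C? Yes


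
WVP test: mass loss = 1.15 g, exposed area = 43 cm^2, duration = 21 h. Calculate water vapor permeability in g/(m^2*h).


WVP = mass_loss / (area x time) x 10000
WVP = 1.15 / (43 x 21) x 10000
WVP = 1.15 / 903 x 10000 = 12.74 g/(m^2*h)


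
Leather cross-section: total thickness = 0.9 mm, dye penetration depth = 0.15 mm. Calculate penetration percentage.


16.7%

Penetration% = 0.15 / 0.9 x 100
Penetration = 16.7%


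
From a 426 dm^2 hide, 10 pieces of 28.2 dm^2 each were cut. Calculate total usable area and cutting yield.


Total usable = 10 x 28.2 = 282.0 dm^2
Yield = 282.0 / 426 x 100 = 66.2%


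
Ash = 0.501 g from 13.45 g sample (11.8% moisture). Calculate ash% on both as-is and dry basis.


As-is ash = 3.72%
Dry-basis ash = 4.22%

As-is ash% = 0.501 / 13.45 x 100 = 3.72%
Dry mass = 13.45 x (100 - 11.8) / 100 = 11.8629 g
Dry-basis ash% = 0.501 / 11.8629 x 100 = 4.22%


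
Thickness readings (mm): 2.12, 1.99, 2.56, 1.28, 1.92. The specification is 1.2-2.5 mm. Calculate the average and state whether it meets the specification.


Sum = 9.87
Average = 9.87 / 5 = 1.97 mm
Specification range: 1.2 to 2.5 mm
Within spec: Yes


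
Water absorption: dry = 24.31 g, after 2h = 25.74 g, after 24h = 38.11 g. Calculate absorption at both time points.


WA (2h) = (25.74 - 24.31) / 24.31 x 100 = 5.9%
WA (24h) = (38.11 - 24.31) / 24.31 x 100 = 56.8%


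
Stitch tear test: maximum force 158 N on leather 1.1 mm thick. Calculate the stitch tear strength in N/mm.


143.6 N/mm


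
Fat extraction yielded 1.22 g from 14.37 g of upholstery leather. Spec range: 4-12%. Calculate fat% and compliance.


Fat% = 1.22 / 14.37 x 100 = 8.5%
Spec range: 4-12%
Compliant: Yes


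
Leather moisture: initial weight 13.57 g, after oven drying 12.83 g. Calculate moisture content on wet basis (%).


Moisture = 13.57 - 12.83 = 0.74 g
MC = 0.74 / 13.57 x 100 = 5.5%


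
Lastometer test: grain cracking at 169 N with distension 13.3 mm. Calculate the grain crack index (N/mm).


12.7 N/mm


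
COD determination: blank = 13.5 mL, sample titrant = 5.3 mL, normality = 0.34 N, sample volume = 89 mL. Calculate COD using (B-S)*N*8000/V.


250.6 mg/L


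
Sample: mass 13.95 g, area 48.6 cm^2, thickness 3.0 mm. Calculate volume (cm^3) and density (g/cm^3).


Thickness in cm = 3.0 / 10 = 0.30 cm
Volume = 48.6 x 0.30 = 14.580 cm^3
Density = 13.95 / 14.580 = 0.957 g/cm^3


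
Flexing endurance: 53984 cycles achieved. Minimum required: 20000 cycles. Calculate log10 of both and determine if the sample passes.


Achieved: log10 = 4.73
Required: log10 = 4.30
Passes: Yes

log10(53984) = 4.73
log10(20000) = 4.30
Passes: Yes


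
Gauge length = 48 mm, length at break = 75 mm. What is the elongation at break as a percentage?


Extension = 75 - 48 = 27 mm
Elongation = 27 / 48 x 100 = 56.3%


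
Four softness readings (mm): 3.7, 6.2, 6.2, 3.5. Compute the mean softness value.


Sum = 3.7 + 6.2 + 6.2 + 3.5
Mean = 19.6 / 4 = 4.90 mm


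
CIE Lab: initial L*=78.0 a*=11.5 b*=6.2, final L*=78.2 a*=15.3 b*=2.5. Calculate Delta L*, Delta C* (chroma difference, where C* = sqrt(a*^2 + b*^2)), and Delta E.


Delta L* = 78.2 - 78.0 = 0.2
C1* = sqrt((11.5)^2 + (6.2)^2) = 13.065
C2* = sqrt((15.3)^2 + (2.5)^2) = 15.503
Delta C* = 15.503 - 13.065 = 2.44
Delta E = sqrt((0.2)^2 + (3.8)^2 + (-3.7)^2) = 5.31


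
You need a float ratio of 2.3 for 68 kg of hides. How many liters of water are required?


Water = hide weight x target ratio
Water = 68 x 2.3 = 156.4 L


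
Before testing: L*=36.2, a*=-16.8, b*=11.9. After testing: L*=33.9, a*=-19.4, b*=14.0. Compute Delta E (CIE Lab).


dL = 33.9 - 36.2 = -2.3
da = -19.4 - (-16.8) = -2.6
db = 14.0 - 11.9 = 2.1
dE = sqrt((-2.3)^2 + (-2.6)^2 + (2.1)^2) = 4.06


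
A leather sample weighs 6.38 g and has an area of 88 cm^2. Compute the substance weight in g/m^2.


725.0 g/m^2

Substance weight = mass / area x 10000
SW = 6.38 / 88 x 10000
SW = 725.0 g/m^2


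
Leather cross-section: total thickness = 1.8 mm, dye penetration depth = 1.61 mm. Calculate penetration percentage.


Penetration% = 1.61 / 1.8 x 100
Penetration = 89.4%


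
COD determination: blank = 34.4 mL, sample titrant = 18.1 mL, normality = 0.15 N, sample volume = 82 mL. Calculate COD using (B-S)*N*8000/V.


238.5 mg/L

COD = (34.4 - 18.1) x 0.15 x 8000 / 82
COD = 16.3 x 0.15 x 8000 / 82
COD = 238.5 mg/L


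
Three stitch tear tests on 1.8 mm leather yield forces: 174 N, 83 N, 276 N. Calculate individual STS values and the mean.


STS1 = 96.7 N/mm
STS2 = 46.1 N/mm
STS3 = 153.3 N/mm
Mean = 98.7 N/mm


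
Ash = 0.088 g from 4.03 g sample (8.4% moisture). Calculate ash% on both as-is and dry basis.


As-is ash = 2.18%
Dry-basis ash = 2.38%

As-is ash% = 0.088 / 4.03 x 100 = 2.18%
Dry mass = 4.03 x (100 - 8.4) / 100 = 3.69148 g
Dry-basis ash% = 0.088 / 3.69148 x 100 = 2.38%


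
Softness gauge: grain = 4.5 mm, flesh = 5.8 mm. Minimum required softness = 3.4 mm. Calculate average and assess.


Average = (4.5 + 5.8) / 2 = 5.15 mm
Minimum = 3.4 mm
Meets requirement: Yes


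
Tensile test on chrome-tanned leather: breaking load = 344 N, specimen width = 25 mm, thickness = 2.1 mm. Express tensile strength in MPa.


6.55 MPa

Cross-section = 25 x 2.1 = 52.5 mm^2
TS = 344 / 52.5 = 6.55 MPa
(1 N/mm^2 = 1 MPa)


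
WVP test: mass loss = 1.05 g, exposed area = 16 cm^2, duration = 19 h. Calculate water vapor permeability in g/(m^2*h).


34.54 g/(m^2*h)


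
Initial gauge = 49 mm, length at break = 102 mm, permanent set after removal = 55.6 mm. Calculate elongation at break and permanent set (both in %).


Elongation at break = 108.2%
Permanent set = 13.5%


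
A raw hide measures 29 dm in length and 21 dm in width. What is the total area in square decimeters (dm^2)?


609 dm^2


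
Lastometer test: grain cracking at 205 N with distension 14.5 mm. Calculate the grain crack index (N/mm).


Grain crack index = force / distension
Index = 205 / 14.5 = 14.1 N/mm


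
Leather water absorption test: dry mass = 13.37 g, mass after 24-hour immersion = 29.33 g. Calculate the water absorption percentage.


119.4%


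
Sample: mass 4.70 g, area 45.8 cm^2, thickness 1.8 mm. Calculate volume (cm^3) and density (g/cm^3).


Volume = 8.244 cm^3
Density = 0.570 g/cm^3


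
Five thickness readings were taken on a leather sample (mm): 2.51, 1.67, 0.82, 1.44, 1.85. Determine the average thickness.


Sum = 2.51 + 1.67 + 0.82 + 1.44 + 1.85 = 8.29
Average = 8.29 / 5 = 1.66 mm


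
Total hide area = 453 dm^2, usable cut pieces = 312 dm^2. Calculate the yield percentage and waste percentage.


Yield = 68.9%
Waste = 31.1%

Yield = 312 / 453 x 100 = 68.9%
Waste = 453 - 312 = 141 dm^2
Waste% = 100 - 68.9 = 31.1%


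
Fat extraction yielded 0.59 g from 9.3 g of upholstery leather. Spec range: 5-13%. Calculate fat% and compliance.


Fat% = 0.59 / 9.3 x 100 = 6.3%
Spec range: 5-13%
Compliant: Yes


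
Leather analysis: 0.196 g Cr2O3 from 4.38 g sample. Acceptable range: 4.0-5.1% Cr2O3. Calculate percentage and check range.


Cr2O3 = 4.47%
Within range: Yes

Cr2O3% = 0.196 / 4.38 x 100 = 4.47%
Acceptable range: 4.0 to 5.1%
Within range: Yes


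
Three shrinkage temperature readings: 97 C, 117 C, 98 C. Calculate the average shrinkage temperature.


Average = (97 + 117 + 98) / 3
Average = 312 / 3 = 104.0 C


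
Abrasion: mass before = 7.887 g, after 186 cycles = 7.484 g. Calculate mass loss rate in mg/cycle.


Mass loss = 7.887 - 7.484 = 0.403 g
Rate = 0.403 / 186 x 1000 = 2.167 mg/cycle


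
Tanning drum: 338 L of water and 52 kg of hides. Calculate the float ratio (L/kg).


Float ratio = water / hide weight
Ratio = 338 / 52 = 6.5


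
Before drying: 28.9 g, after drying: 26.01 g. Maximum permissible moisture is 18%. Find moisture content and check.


MC = (28.9 - 26.01) / 28.9 x 100 = 10.0%
Maximum: 18%
Acceptable: Yes


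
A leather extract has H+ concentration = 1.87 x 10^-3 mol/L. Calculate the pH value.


pH = 2.73


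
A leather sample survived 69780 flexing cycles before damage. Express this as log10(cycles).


log10(69780) = 4.84


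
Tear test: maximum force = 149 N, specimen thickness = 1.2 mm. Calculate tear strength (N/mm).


124.2 N/mm


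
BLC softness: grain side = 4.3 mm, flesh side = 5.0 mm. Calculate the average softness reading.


4.65 mm

Average = (4.3 + 5.0) / 2
Average = 4.65 mm


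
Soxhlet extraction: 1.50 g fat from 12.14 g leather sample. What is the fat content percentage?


12.4%


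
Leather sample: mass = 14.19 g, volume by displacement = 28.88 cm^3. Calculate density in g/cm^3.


Density = mass / volume
Density = 14.19 / 28.88 = 0.491 g/cm^3


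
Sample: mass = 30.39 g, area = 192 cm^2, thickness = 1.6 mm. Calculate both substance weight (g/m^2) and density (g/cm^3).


Substance weight = 1582.8 g/m^2
Density = 0.989 g/cm^3

SW = 30.39 / 192 x 10000 = 1582.8 g/m^2
Volume = 192 x 1.6 / 10 = 30.72 cm^3
Density = 30.39 / 30.72 = 0.989 g/cm^3


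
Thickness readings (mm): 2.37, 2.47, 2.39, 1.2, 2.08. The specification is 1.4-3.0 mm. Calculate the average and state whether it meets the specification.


Sum = 10.51
Average = 10.51 / 5 = 2.10 mm
Specification range: 1.4 to 3.0 mm
Within spec: Yes


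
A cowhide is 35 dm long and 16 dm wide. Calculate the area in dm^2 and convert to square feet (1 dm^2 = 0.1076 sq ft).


Area = 35 x 16 = 560 dm^2
Conversion: 560 x 0.1076 = 60.26 sq ft


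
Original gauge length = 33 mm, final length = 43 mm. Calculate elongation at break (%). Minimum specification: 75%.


Elongation = 30.3%
Meets spec: No


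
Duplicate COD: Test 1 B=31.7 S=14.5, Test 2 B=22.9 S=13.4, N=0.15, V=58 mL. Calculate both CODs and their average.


COD1 = 355.9 mg/L
COD2 = 196.6 mg/L
Average = 276.3 mg/L

COD1 = (31.7 - 14.5) x 0.15 x 8000 / 58 = 355.9 mg/L
COD2 = (22.9 - 13.4) x 0.15 x 8000 / 58 = 196.6 mg/L
Average = (355.9 + 196.6) / 2 = 276.3 mg/L


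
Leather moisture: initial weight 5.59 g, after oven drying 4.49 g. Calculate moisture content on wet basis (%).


19.7%

Moisture = 5.59 - 4.49 = 1.10 g
MC = 1.10 / 5.59 x 100 = 19.7%


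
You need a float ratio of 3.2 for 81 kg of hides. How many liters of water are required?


Water = hide weight x target ratio
Water = 81 x 3.2 = 259.2 L


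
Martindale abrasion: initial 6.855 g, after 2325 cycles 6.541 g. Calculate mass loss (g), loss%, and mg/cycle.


Loss = 6.855 - 6.541 = 0.314 g
Loss% = 0.314 / 6.855 x 100 = 4.58%
Rate = 0.314 / 2325 x 1000 = 0.135 mg/cycle


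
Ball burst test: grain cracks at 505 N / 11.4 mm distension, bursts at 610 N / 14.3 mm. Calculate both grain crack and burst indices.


Crack index = 505 / 11.4 = 44.3 N/mm
Burst index = 610 / 14.3 = 42.7 N/mm


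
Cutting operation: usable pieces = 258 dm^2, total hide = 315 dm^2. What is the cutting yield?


Yield = usable / total x 100
Yield = 258 / 315 x 100 = 81.9%


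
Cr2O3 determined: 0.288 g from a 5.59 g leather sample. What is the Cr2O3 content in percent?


5.15%

Cr2O3% = 0.288 / 5.59 x 100
Cr2O3% = 5.15%


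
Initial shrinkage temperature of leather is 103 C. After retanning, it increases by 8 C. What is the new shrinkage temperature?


111 C


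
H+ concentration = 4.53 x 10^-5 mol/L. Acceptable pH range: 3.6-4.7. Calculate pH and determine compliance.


pH = 4.34
Compliant: Yes

pH = -log10(4.53 x 10^-5) = 4.34
Range: 3.6 to 4.7
Compliant: Yes


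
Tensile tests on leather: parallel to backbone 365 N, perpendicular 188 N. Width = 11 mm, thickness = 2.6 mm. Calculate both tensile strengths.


Area = 11 x 2.6 = 28.6 mm^2
TS (parallel) = 365 / 28.6 = 12.76 N/mm^2
TS (perpendicular) = 188 / 28.6 = 6.57 N/mm^2


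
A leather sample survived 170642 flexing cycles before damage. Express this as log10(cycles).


log10(170642) = 5.23


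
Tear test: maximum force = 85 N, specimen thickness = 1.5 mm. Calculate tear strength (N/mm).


Tear strength = force / thickness
Tear = 85 / 1.5 = 56.7 N/mm


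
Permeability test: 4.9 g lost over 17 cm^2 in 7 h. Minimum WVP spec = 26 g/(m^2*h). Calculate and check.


WVP = 411.76 g/(m^2*h)
Meets specification: Yes

WVP = 4.9 / (17 x 7) x 10000 = 411.76 g/(m^2*h)
Minimum: 26 g/(m^2*h)
Meets spec: Yes


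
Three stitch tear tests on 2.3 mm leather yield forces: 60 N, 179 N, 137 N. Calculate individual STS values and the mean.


STS1 = 60 / 2.3 = 26.1 N/mm
STS2 = 179 / 2.3 = 77.8 N/mm
STS3 = 137 / 2.3 = 59.6 N/mm
Mean = (26.1 + 77.8 + 59.6) / 3 = 54.5 N/mm


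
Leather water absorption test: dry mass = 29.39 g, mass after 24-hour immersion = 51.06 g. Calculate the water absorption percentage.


73.7%


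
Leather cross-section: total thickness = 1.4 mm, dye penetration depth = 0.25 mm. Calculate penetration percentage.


17.9%

Penetration% = 0.25 / 1.4 x 100
Penetration = 17.9%


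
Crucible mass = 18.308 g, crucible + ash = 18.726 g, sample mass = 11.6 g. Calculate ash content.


Ash mass = 18.726 - 18.308 = 0.418 g
Ash% = 0.418 / 11.6 x 100 = 3.60%


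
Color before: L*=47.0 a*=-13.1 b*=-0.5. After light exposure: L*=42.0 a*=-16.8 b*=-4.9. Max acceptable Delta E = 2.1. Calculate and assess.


dL = -5.0, da = -3.7, db = -4.4
dE = sqrt((-5.0)^2 + (-3.7)^2 + (-4.4)^2) = 7.62
Max = 2.1
Passes: No


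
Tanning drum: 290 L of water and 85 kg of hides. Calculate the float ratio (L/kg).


3.4

Float ratio = water / hide weight
Ratio = 290 / 85 = 3.4


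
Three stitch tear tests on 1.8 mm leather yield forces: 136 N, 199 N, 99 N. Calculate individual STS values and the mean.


STS1 = 136 / 1.8 = 75.6 N/mm
STS2 = 199 / 1.8 = 110.6 N/mm
STS3 = 99 / 1.8 = 55.0 N/mm
Mean = (75.6 + 110.6 + 55.0) / 3 = 80.4 N/mm


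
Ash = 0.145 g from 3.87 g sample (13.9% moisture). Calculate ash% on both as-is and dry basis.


As-is ash% = 0.145 / 3.87 x 100 = 3.75%
Dry mass = 3.87 x (100 - 13.9) / 100 = 3.33207 g
Dry-basis ash% = 0.145 / 3.33207 x 100 = 4.35%


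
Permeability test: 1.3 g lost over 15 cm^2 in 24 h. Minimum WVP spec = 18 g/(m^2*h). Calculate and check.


WVP = 36.11 g/(m^2*h)
Meets specification: Yes


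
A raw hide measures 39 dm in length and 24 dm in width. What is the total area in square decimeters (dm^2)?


936 dm^2

Area = length x width
Area = 39 x 24 = 936 dm^2


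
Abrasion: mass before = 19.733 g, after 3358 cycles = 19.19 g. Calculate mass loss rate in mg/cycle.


0.162 mg/cycle


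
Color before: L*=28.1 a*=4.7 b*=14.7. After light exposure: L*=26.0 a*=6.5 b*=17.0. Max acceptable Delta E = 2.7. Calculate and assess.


dL = -2.1, da = 1.8, db = 2.3
dE = sqrt((-2.1)^2 + (1.8)^2 + (2.3)^2) = 3.60
Max = 2.7
Passes: No


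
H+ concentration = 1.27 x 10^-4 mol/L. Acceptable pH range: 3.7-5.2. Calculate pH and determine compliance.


pH = 3.90
Compliant: Yes


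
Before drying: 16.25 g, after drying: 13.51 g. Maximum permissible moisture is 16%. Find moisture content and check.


MC = (16.25 - 13.51) / 16.25 x 100 = 16.9%
Maximum: 16%
Acceptable: No


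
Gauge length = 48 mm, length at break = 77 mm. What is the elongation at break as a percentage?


60.4%


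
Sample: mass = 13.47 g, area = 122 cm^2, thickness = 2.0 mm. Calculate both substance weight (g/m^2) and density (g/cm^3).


SW = 13.47 / 122 x 10000 = 1104.1 g/m^2
Volume = 122 x 2.0 / 10 = 24.40 cm^3
Density = 13.47 / 24.40 = 0.552 g/cm^3


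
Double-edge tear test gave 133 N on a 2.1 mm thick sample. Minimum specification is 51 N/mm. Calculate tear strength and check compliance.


Tear strength = 63.3 N/mm
Compliant: Yes

Tear strength = 133 / 2.1 = 63.3 N/mm
Required minimum = 51 N/mm
Compliant: Yes


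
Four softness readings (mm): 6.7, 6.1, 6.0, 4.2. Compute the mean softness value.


5.75 mm

Sum = 6.7 + 6.1 + 6.0 + 4.2
Mean = 23.0 / 4 = 5.75 mm


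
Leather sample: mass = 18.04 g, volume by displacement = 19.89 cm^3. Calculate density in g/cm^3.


Density = mass / volume
Density = 18.04 / 19.89 = 0.907 g/cm^3


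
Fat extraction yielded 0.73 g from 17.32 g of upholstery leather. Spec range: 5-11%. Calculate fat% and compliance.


Fat content = 4.2%
Compliant: No

Fat% = 0.73 / 17.32 x 100 = 4.2%
Spec range: 5-11%
Compliant: No


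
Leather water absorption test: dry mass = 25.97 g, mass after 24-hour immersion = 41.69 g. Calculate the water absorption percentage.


Water absorbed = 41.69 - 25.97 = 15.72 g
WA% = 15.72 / 25.97 x 100 = 60.5%


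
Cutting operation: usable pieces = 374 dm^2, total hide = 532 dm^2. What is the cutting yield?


Yield = usable / total x 100
Yield = 374 / 532 x 100 = 70.3%


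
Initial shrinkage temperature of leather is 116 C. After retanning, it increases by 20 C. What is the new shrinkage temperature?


136 C

New Ts = 116 + 20 = 136 C


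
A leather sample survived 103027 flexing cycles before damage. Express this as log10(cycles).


5.01

log10(103027) = 5.01


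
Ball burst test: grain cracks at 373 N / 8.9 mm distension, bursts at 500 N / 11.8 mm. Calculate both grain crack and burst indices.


Crack index = 41.9 N/mm
Burst index = 42.4 N/mm

Crack index = 373 / 8.9 = 41.9 N/mm
Burst index = 500 / 11.8 = 42.4 N/mm


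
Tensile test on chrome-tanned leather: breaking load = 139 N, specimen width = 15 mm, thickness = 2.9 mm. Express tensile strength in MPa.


Cross-section = 15 x 2.9 = 43.5 mm^2
TS = 139 / 43.5 = 3.20 MPa
(1 N/mm^2 = 1 MPa)


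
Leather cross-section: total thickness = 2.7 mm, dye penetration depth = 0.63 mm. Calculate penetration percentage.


23.3%


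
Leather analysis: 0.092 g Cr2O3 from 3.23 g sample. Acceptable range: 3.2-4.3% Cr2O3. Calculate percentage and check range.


Cr2O3 = 2.85%
Within range: No


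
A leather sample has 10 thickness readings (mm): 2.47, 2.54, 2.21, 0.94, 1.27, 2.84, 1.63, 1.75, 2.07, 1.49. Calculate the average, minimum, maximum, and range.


Average = 1.92 mm
Min = 0.94 mm
Max = 2.84 mm
Range = 1.90 mm

Sum = 19.21
Average = 19.21 / 10 = 1.92 mm
Minimum = 0.94 mm
Maximum = 2.84 mm
Range = 2.84 - 0.94 = 1.90 mm


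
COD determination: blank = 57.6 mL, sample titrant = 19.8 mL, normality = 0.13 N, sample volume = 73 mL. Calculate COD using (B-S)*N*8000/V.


538.5 mg/L

COD = (57.6 - 19.8) x 0.13 x 8000 / 73
COD = 37.8 x 0.13 x 8000 / 73
COD = 538.5 mg/L


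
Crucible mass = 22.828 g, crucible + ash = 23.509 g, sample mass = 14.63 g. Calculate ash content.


Ash mass = 23.509 - 22.828 = 0.681 g
Ash% = 0.681 / 14.63 x 100 = 4.65%


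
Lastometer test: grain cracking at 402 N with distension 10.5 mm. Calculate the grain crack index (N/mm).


38.3 N/mm


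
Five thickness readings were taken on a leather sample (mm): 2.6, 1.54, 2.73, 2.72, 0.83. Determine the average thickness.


2.08 mm


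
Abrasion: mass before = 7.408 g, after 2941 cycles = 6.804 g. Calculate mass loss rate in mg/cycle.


0.205 mg/cycle

Mass loss = 7.408 - 6.804 = 0.604 g
Rate = 0.604 / 2941 x 1000 = 0.205 mg/cycle


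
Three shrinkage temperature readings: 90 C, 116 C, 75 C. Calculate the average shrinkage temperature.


Average = (90 + 116 + 75) / 3
Average = 281 / 3 = 93.7 C


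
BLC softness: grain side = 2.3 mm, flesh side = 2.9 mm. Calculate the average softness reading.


2.60 mm

Average = (2.3 + 2.9) / 2
Average = 2.60 mm


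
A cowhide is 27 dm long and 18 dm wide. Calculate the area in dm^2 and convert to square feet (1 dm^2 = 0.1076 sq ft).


486 dm^2
52.29 sq ft

Area = 27 x 18 = 486 dm^2
Conversion: 486 x 0.1076 = 52.29 sq ft


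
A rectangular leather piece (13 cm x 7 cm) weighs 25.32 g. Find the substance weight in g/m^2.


Area = 13 x 7 = 91 cm^2
SW = 25.32 / 91 x 10000 = 2782.4 g/m^2


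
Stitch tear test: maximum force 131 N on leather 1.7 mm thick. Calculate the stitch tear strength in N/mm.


Stitch tear strength = force / thickness
STS = 131 / 1.7 = 77.1 N/mm


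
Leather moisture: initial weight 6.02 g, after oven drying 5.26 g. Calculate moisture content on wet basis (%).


Moisture = 6.02 - 5.26 = 0.76 g
MC = 0.76 / 6.02 x 100 = 12.6%


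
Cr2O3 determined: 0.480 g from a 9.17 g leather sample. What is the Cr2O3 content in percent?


5.23%


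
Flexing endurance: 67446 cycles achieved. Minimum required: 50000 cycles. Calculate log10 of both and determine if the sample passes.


log10(67446) = 4.83
log10(50000) = 4.70
Passes: Yes


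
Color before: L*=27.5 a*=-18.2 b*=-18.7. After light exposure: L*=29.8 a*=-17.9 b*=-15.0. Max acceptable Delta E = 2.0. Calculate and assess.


Delta E = 4.37
Passes: No


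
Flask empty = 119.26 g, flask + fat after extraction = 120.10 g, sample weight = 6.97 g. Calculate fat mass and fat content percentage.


Fat mass = 0.84 g
Fat content = 12.1%


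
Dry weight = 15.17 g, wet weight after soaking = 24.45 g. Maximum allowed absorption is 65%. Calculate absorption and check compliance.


Absorption = 61.2%
Compliant: Yes

WA = (24.45 - 15.17) / 15.17 x 100 = 61.2%
Maximum allowed: 65%
Compliant: Yes


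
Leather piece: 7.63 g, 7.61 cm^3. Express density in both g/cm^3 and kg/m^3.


Density = 7.63 / 7.61 = 1.003 g/cm^3
Convert: 1.003 x 1000 = 1003 kg/m^3


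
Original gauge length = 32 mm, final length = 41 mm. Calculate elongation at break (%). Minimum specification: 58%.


Elongation = 28.1%
Meets spec: No

Extension = 41 - 32 = 9 mm
Elongation = 9 / 32 x 100 = 28.1%
Minimum required: 58%
Meets specification: No


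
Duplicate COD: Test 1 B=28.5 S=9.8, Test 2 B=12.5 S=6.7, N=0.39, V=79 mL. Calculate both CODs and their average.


COD1 = 738.5 mg/L
COD2 = 229.1 mg/L
Average = 483.8 mg/L

COD1 = (28.5 - 9.8) x 0.39 x 8000 / 79 = 738.5 mg/L
COD2 = (12.5 - 6.7) x 0.39 x 8000 / 79 = 229.1 mg/L
Average = (738.5 + 229.1) / 2 = 483.8 mg/L


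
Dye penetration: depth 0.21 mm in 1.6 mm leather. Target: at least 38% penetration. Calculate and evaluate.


Penetration = 0.21 / 1.6 x 100 = 13.1%
Target: 38%
Meets target: No


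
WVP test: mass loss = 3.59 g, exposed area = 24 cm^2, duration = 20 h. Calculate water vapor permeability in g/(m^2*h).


74.79 g/(m^2*h)

WVP = mass_loss / (area x time) x 10000
WVP = 3.59 / (24 x 20) x 10000
WVP = 3.59 / 480 x 10000 = 74.79 g/(m^2*h)


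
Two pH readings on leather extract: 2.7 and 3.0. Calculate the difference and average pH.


Difference = 0.3
Average pH = 2.85

Difference = |2.7 - 3.0| = 0.3
Average = (2.7 + 3.0) / 2 = 2.85


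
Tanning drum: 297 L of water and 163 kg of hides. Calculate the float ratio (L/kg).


1.8

Float ratio = water / hide weight
Ratio = 297 / 163 = 1.8


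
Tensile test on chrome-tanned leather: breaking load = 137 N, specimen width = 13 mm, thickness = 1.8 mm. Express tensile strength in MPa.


Cross-section = 13 x 1.8 = 23.4 mm^2
TS = 137 / 23.4 = 5.85 MPa
(1 N/mm^2 = 1 MPa)


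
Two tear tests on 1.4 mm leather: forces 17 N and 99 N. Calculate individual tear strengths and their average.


Tear 1 = 17 / 1.4 = 12.1 N/mm
Tear 2 = 99 / 1.4 = 70.7 N/mm
Average = (12.1 + 70.7) / 2 = 41.4 N/mm


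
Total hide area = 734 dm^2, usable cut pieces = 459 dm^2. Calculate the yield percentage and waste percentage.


Yield = 62.5%
Waste = 37.5%


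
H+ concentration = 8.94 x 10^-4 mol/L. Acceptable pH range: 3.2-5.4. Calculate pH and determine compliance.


pH = -log10(8.94 x 10^-4) = 3.05
Range: 3.2 to 5.4
Compliant: No


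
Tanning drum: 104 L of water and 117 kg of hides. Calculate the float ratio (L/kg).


0.9


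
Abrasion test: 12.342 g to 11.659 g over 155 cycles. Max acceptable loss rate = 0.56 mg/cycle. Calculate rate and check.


Rate = 4.406 mg/cycle
Passes: No

Loss = 12.342 - 11.659 = 0.683 g
Rate = 0.683 g / 155 cycles x 1000 = 4.406 mg/cycle
Max = 0.56 mg/cycle
Passes: No


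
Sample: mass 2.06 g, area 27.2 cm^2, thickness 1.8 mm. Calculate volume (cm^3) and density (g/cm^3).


Thickness in cm = 1.8 / 10 = 0.18 cm
Volume = 27.2 x 0.18 = 4.896 cm^3
Density = 2.06 / 4.896 = 0.421 g/cm^3


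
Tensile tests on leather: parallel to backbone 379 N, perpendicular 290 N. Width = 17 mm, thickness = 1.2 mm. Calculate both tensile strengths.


Area = 17 x 1.2 = 20.4 mm^2
TS (parallel) = 379 / 20.4 = 18.58 N/mm^2
TS (perpendicular) = 290 / 20.4 = 14.22 N/mm^2


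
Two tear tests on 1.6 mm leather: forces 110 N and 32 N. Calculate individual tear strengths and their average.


Tear 1 = 68.8 N/mm
Tear 2 = 20.0 N/mm
Average = 44.4 N/mm


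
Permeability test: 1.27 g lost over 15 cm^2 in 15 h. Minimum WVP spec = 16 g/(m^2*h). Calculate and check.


WVP = 1.27 / (15 x 15) x 10000 = 56.44 g/(m^2*h)
Minimum: 16 g/(m^2*h)
Meets spec: Yes


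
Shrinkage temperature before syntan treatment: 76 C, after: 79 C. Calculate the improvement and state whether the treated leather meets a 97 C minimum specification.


Improvement = 79 - 76 = 3 C
Spec check: 79 C >= 97 C? No


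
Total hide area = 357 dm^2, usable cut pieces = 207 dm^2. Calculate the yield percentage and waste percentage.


Yield = 207 / 357 x 100 = 58.0%
Waste = 357 - 207 = 150 dm^2
Waste% = 100 - 58.0 = 42.0%


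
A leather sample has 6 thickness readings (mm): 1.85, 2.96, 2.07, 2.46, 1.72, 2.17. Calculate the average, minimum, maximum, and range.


Sum = 13.23
Average = 13.23 / 6 = 2.21 mm
Minimum = 1.72 mm
Maximum = 2.96 mm
Range = 2.96 - 1.72 = 1.24 mm


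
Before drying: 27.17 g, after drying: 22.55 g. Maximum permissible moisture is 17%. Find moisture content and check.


MC = (27.17 - 22.55) / 27.17 x 100 = 17.0%
Maximum: 17%
Acceptable: Yes


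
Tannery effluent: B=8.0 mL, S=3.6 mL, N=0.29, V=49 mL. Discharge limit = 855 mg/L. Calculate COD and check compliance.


COD = (8.0 - 3.6) x 0.29 x 8000 / 49 = 208.3 mg/L
Limit: 855 mg/L
Compliant: Yes


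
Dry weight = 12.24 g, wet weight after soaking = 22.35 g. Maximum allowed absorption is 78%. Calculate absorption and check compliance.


WA = (22.35 - 12.24) / 12.24 x 100 = 82.6%
Maximum allowed: 78%
Compliant: No


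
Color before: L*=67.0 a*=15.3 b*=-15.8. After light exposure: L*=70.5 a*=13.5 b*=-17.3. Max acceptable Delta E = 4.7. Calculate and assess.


dL = 3.5, da = -1.8, db = -1.5
dE = sqrt((3.5)^2 + (-1.8)^2 + (-1.5)^2) = 4.21
Max = 4.7
Passes: Yes


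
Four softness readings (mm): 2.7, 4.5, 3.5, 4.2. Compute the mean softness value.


3.73 mm


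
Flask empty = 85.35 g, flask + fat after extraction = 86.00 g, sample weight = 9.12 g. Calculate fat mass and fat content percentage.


Fat mass = 0.65 g
Fat content = 7.1%

Fat mass = 86.00 - 85.35 = 0.65 g
Fat% = 0.65 / 9.12 x 100 = 7.1%


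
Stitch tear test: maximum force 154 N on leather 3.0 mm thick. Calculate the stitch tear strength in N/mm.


Stitch tear strength = force / thickness
STS = 154 / 3.0 = 51.3 N/mm


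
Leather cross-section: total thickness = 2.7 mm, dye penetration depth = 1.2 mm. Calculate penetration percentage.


44.4%

Penetration% = 1.2 / 2.7 x 100
Penetration = 44.4%


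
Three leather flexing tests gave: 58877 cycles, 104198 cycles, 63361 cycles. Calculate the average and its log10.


Average = 75479 cycles
log10 = 4.88


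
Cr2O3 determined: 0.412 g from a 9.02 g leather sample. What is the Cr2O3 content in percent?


4.57%

Cr2O3% = 0.412 / 9.02 x 100
Cr2O3% = 4.57%


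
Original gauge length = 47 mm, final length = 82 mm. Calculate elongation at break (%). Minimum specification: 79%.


Extension = 82 - 47 = 35 mm
Elongation = 35 / 47 x 100 = 74.5%
Minimum required: 79%
Meets specification: No


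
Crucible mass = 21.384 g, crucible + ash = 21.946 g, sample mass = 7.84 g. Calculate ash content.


Ash mass = 21.946 - 21.384 = 0.562 g
Ash% = 0.562 / 7.84 x 100 = 7.17%


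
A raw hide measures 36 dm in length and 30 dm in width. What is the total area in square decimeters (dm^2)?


Area = length x width
Area = 36 x 30 = 1080 dm^2


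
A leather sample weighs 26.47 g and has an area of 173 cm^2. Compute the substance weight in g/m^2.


Substance weight = mass / area x 10000
SW = 26.47 / 173 x 10000
SW = 1530.1 g/m^2


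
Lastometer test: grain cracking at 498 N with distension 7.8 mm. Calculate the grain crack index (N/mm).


Grain crack index = force / distension
Index = 498 / 7.8 = 63.8 N/mm


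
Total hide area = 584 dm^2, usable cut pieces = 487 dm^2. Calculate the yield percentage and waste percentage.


Yield = 487 / 584 x 100 = 83.4%
Waste = 584 - 487 = 97 dm^2
Waste% = 100 - 83.4 = 16.6%


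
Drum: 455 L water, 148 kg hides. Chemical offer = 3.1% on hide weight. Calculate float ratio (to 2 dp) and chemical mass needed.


Float ratio = 455 / 148 = 3.07
Chemical = 148 x 3.1 / 100 = 4.588 kg


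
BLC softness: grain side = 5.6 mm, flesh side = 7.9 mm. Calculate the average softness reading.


6.75 mm


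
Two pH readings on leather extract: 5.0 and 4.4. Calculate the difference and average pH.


Difference = |5.0 - 4.4| = 0.6
Average = (5.0 + 4.4) / 2 = 4.70


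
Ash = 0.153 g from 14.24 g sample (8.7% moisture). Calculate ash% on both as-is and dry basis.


As-is ash = 1.07%
Dry-basis ash = 1.18%

As-is ash% = 0.153 / 14.24 x 100 = 1.07%
Dry mass = 14.24 x (100 - 8.7) / 100 = 13.00112 g
Dry-basis ash% = 0.153 / 13.00112 x 100 = 1.18%


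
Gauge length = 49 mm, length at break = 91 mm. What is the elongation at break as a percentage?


85.7%

Extension = 91 - 49 = 42 mm
Elongation = 42 / 49 x 100 = 85.7%


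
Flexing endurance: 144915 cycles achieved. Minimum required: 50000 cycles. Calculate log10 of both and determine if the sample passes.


log10(144915) = 5.16
log10(50000) = 4.70
Passes: Yes


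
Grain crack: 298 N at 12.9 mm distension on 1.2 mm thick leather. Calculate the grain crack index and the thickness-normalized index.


Crack index = 23.1 N/mm
Normalized index = 19.3 N/mm per mm


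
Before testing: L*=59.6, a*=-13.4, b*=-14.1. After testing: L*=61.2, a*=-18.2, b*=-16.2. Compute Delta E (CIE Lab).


dL = 61.2 - 59.6 = 1.6
da = -18.2 - (-13.4) = -4.8
db = -16.2 - (-14.1) = -2.1
dE = sqrt((1.6)^2 + (-4.8)^2 + (-2.1)^2) = 5.48


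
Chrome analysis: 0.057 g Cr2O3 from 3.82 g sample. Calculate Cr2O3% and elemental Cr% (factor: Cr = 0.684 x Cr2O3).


Cr2O3% = 0.057 / 3.82 x 100 = 1.49%
Cr% = 1.49 x 0.684 = 1.02%


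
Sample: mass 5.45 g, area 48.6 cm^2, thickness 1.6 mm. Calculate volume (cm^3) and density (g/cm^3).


Thickness in cm = 1.6 / 10 = 0.16 cm
Volume = 48.6 x 0.16 = 7.776 cm^3
Density = 5.45 / 7.776 = 0.701 g/cm^3


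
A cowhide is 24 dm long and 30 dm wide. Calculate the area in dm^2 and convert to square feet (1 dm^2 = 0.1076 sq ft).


Area = 24 x 30 = 720 dm^2
Conversion: 720 x 0.1076 = 77.47 sq ft


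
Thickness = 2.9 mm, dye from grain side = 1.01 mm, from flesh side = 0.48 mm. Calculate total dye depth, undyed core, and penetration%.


Total dyed = 1.01 + 0.48 = 1.49 mm
Undyed core = 2.9 - 1.49 = 1.41 mm
Penetration = 1.49 / 2.9 x 100 = 51.4%


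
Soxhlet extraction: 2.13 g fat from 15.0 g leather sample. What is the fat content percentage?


14.2%


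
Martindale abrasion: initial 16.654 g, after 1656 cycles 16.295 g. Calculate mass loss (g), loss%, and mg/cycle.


Loss = 16.654 - 16.295 = 0.359 g
Loss% = 0.359 / 16.654 x 100 = 2.16%
Rate = 0.359 / 1656 x 1000 = 0.217 mg/cycle


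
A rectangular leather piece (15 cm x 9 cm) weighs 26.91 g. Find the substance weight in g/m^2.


1993.3 g/m^2

Area = 15 x 9 = 135 cm^2
SW = 26.91 / 135 x 10000 = 1993.3 g/m^2


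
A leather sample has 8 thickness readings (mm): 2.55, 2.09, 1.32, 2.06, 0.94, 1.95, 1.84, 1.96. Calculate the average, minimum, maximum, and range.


Average = 1.84 mm
Min = 0.94 mm
Max = 2.55 mm
Range = 1.61 mm

Sum = 14.71
Average = 14.71 / 8 = 1.84 mm
Minimum = 0.94 mm
Maximum = 2.55 mm
Range = 2.55 - 0.94 = 1.61 mm


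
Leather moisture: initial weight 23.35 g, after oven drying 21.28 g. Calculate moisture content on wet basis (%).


Moisture = 23.35 - 21.28 = 2.07 g
MC = 2.07 / 23.35 x 100 = 8.9%


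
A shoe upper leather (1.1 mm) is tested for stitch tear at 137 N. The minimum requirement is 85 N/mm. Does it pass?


STS = 137 / 1.1 = 124.5 N/mm
Minimum required: 85 N/mm
Passes: Yes


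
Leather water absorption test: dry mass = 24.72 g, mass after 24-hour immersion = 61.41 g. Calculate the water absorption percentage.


148.4%

Water absorbed = 61.41 - 24.72 = 36.69 g
WA% = 36.69 / 24.72 x 100 = 148.4%


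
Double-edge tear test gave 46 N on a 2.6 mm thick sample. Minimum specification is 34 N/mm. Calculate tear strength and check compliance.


Tear strength = 17.7 N/mm
Compliant: No

Tear strength = 46 / 2.6 = 17.7 N/mm
Required minimum = 34 N/mm
Compliant: No


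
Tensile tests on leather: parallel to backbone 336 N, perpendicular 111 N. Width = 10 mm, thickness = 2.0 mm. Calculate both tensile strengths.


Area = 10 x 2.0 = 20.0 mm^2
TS (parallel) = 336 / 20.0 = 16.80 N/mm^2
TS (perpendicular) = 111 / 20.0 = 5.55 N/mm^2


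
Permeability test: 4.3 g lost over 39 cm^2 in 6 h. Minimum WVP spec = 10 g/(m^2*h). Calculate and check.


WVP = 183.76 g/(m^2*h)
Meets specification: Yes

WVP = 4.3 / (39 x 6) x 10000 = 183.76 g/(m^2*h)
Minimum: 10 g/(m^2*h)
Meets spec: Yes


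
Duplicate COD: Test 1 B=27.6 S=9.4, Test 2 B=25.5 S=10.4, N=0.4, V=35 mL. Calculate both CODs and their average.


COD1 = (27.6 - 9.4) x 0.4 x 8000 / 35 = 1664.0 mg/L
COD2 = (25.5 - 10.4) x 0.4 x 8000 / 35 = 1380.6 mg/L
Average = (1664.0 + 1380.6) / 2 = 1522.3 mg/L


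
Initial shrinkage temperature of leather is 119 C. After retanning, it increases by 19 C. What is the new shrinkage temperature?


New Ts = 119 + 19 = 138 C


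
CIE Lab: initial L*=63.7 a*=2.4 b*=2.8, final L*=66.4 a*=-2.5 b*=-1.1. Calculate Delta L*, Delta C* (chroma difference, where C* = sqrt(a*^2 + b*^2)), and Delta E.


Delta L* = 66.4 - 63.7 = 2.7
C1* = sqrt((2.4)^2 + (2.8)^2) = 3.688
C2* = sqrt((-2.5)^2 + (-1.1)^2) = 2.731
Delta C* = 2.731 - 3.688 = -0.96
Delta E = sqrt((2.7)^2 + (-4.9)^2 + (-3.9)^2) = 6.82


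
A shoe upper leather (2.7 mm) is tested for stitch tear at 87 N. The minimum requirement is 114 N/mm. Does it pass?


STS = 87 / 2.7 = 32.2 N/mm
Minimum required: 114 N/mm
Passes: No


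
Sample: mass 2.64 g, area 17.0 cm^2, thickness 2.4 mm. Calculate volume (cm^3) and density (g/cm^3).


Thickness in cm = 2.4 / 10 = 0.24 cm
Volume = 17.0 x 0.24 = 4.080 cm^3
Density = 2.64 / 4.080 = 0.647 g/cm^3


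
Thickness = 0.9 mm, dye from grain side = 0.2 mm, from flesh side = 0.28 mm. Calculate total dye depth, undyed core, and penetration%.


Total dyed = 0.2 + 0.28 = 0.48 mm
Undyed core = 0.9 - 0.48 = 0.42 mm
Penetration = 0.48 / 0.9 x 100 = 53.3%


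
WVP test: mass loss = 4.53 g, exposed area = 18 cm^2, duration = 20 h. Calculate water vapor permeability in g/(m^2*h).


125.83 g/(m^2*h)

WVP = mass_loss / (area x time) x 10000
WVP = 4.53 / (18 x 20) x 10000
WVP = 4.53 / 360 x 10000 = 125.83 g/(m^2*h)


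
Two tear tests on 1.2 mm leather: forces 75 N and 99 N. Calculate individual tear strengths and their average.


Tear 1 = 62.5 N/mm
Tear 2 = 82.5 N/mm
Average = 72.5 N/mm

Tear 1 = 75 / 1.2 = 62.5 N/mm
Tear 2 = 99 / 1.2 = 82.5 N/mm
Average = (62.5 + 82.5) / 2 = 72.5 N/mm


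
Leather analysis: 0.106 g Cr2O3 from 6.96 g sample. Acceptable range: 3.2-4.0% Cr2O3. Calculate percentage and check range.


Cr2O3% = 0.106 / 6.96 x 100 = 1.52%
Acceptable range: 3.2 to 4.0%
Within range: No


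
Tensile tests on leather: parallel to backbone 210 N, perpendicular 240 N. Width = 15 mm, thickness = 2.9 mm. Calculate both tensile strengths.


Area = 15 x 2.9 = 43.5 mm^2
TS (parallel) = 210 / 43.5 = 4.83 N/mm^2
TS (perpendicular) = 240 / 43.5 = 5.52 N/mm^2


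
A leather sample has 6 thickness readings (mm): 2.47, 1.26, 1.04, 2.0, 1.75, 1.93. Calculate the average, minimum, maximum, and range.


Average = 1.74 mm
Min = 1.04 mm
Max = 2.47 mm
Range = 1.43 mm

Sum = 10.45
Average = 10.45 / 6 = 1.74 mm
Minimum = 1.04 mm
Maximum = 2.47 mm
Range = 2.47 - 1.04 = 1.43 mm
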